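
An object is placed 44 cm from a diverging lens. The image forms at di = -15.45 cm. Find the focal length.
1/f = 1/do + 1/di → f = -23.81 cm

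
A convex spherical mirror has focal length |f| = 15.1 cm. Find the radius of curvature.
R = 2|f| = 30.2 cm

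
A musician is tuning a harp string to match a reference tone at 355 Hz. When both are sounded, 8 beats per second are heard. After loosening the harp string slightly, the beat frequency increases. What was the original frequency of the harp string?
347 Hz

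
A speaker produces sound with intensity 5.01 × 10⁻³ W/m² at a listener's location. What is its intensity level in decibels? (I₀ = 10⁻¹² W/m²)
β = 10·log₁₀(I/I₀) = 97 dB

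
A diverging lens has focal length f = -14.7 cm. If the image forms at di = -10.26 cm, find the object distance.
1/do = 1/f − 1/di → do = 33.97 cm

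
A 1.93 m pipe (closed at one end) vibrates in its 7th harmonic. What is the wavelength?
λₙ = 4L/n = 1.103 m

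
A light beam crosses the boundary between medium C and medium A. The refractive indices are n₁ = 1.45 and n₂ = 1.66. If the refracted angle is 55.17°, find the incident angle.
sin θ₁ = (n₂/n₁)·sin θ₂ → θ₁ = 70.01°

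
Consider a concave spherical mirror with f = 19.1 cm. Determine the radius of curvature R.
R = 2|f| = 38.2 cm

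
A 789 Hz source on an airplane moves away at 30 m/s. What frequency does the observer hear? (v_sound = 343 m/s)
f_obs = f·v/(v + v_s) = 725.5 Hz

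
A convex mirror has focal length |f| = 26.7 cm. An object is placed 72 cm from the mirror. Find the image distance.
f = −26.7 cm (convex); 1/di = 1/f − 1/do → di = -19.48 cm (virtual image, behind mirror)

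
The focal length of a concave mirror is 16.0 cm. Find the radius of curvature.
R = 2|f| = 32 cm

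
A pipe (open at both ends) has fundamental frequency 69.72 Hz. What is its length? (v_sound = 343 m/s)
L = v/(2f₁) = 2.46 m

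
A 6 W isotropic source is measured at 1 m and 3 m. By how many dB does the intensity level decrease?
Δβ = 20·log₁₀(r₂/r₁) = 9.542 dB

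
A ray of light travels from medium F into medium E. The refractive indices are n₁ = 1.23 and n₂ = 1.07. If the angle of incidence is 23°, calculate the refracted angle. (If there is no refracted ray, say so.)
sin θ₂ = (n₁/n₂)·sin θ₁ = 0.4492 → θ₂ = 26.69°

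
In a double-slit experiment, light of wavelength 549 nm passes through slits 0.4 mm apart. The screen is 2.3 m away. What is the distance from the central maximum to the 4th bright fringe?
y = mλL/d = 12.63 mm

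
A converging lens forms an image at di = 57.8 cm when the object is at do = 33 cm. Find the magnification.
M = −di/do = -1.752 (inverted image)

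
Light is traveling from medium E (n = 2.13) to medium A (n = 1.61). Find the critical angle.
θc = arcsin(n₂/n₁) = 49.1°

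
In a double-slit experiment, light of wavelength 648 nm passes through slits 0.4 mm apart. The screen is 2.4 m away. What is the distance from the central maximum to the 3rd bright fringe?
y = mλL/d = 11.66 mm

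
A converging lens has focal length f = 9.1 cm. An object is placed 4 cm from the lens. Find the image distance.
1/di = 1/f − 1/do → di = -7.137 cm (virtual image)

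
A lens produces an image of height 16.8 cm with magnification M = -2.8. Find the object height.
ho = |hi|/|M| = 6 cm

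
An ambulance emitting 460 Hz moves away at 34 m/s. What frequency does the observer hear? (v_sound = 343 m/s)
f_obs = f·v/(v + v_s) = 418.5 Hz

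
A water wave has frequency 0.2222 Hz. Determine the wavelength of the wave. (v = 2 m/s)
λ = v/f = 9.001 m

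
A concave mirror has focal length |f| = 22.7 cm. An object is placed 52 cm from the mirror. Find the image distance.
f = +22.7 cm (concave); 1/di = 1/f − 1/do → di = 40.29 cm (real image, in front of mirror)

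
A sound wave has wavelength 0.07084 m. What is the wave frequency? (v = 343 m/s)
f = v/λ = 4842 Hz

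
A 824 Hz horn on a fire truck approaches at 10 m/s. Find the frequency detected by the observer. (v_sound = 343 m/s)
f_obs = f·v/(v − v_s) = 848.7 Hz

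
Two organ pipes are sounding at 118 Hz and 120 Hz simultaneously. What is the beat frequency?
2 Hz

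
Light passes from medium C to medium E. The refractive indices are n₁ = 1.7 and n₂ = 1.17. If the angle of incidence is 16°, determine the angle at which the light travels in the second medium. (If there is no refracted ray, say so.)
sin θ₂ = (n₁/n₂)·sin θ₁ = 0.4005 → θ₂ = 23.61°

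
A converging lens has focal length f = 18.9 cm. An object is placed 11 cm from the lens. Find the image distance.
1/di = 1/f − 1/do → di = -26.32 cm (virtual image)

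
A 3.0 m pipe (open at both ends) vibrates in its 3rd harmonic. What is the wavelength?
λₙ = 2L/n = 2 m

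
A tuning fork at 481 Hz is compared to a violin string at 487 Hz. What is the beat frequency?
6 Hz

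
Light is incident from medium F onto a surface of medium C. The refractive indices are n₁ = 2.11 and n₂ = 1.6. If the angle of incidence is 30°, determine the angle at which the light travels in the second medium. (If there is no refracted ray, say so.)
sin θ₂ = (n₁/n₂)·sin θ₁ = 0.6594 → θ₂ = 41.25°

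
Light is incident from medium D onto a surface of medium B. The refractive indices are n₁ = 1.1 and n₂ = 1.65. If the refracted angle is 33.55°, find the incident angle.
sin θ₁ = (n₂/n₁)·sin θ₂ → θ₁ = 56°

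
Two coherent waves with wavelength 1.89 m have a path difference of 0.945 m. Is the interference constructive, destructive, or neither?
destructive — path difference = 0.5λ, an odd multiple of λ/2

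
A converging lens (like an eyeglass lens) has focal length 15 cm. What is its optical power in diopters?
P = 1/f = 6.667 D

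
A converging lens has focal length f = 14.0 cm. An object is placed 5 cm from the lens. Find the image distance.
1/di = 1/f − 1/do → di = -7.778 cm (virtual image)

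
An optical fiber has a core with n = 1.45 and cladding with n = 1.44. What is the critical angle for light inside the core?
θc = arcsin(n_cladding/n_core) = 83.27°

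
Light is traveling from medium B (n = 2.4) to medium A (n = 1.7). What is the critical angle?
θc = arcsin(n₂/n₁) = 45.1°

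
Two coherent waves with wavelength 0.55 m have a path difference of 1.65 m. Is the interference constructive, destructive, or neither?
constructive — path difference = 3λ, a whole number of wavelengths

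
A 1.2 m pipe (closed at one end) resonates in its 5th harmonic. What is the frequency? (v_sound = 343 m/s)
fₙ = nv/(4L) = 357.3 Hz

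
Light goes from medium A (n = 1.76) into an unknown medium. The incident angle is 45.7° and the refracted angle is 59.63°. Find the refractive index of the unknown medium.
n₂ = n₁·sin θ₁ / sin θ₂ = 1.46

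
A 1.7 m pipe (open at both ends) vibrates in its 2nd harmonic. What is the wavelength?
λₙ = 2L/n = 1.7 m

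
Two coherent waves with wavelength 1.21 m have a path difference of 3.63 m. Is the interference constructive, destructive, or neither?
constructive — path difference = 3λ, a whole number of wavelengths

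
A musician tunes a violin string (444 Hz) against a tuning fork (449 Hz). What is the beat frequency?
5 Hz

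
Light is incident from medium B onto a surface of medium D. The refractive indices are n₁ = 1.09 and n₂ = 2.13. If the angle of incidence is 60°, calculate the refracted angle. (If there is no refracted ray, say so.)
sin θ₂ = (n₁/n₂)·sin θ₁ = 0.4432 → θ₂ = 26.31°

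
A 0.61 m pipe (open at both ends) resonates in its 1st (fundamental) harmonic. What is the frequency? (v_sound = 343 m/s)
fₙ = nv/(2L) = 281.1 Hz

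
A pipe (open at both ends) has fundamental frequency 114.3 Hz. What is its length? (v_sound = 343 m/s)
L = v/(2f₁) = 1.5 m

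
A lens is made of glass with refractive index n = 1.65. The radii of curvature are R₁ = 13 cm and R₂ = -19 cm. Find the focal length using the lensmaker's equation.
1/f = (n − 1)(1/R₁ − 1/R₂) → f = 11.88 cm (converging lens)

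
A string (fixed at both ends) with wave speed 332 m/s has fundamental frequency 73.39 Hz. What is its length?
L = v/(2f₁) = 2.262 m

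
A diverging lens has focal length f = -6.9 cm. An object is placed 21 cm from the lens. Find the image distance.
1/di = 1/f − 1/do → di = -5.194 cm (virtual image)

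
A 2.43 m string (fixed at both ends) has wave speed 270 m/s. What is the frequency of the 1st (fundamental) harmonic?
fₙ = nv/(2L) = 55.56 Hz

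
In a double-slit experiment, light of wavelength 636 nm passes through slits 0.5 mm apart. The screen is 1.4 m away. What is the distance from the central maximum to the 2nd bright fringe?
y = mλL/d = 3.562 mm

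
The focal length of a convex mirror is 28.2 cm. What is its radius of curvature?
R = 2|f| = 56.4 cm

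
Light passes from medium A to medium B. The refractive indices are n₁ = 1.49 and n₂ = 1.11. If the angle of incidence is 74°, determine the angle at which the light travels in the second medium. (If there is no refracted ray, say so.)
sin θ₂ = (n₁/n₂)·sin θ₁ = 1.29 > 1, so there is no refracted ray — the light undergoes total internal reflection.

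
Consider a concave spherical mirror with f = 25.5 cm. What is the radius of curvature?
R = 2|f| = 51 cm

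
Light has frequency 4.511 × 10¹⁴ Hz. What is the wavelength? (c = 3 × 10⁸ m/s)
λ = c/f = 665 nm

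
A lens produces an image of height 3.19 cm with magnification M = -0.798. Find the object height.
ho = |hi|/|M| = 3.997 cm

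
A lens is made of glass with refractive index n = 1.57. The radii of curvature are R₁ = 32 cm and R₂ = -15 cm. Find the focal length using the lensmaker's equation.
1/f = (n − 1)(1/R₁ − 1/R₂) → f = 17.92 cm (converging lens)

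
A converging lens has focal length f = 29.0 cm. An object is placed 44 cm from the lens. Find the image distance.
1/di = 1/f − 1/do → di = 85.07 cm (real image)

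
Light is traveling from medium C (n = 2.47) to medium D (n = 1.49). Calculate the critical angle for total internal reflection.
θc = arcsin(n₂/n₁) = 37.1°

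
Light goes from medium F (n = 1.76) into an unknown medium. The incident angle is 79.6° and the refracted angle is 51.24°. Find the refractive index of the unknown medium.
n₂ = n₁·sin θ₁ / sin θ₂ = 2.22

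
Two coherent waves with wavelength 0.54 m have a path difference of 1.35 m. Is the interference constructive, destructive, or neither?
destructive — path difference = 2.5λ, an odd multiple of λ/2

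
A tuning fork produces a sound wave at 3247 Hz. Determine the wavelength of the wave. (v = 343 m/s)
λ = v/f = 0.1056 m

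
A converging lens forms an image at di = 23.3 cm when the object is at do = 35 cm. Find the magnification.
M = −di/do = -0.6657 (inverted image)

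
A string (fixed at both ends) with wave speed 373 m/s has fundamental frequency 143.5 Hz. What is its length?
L = v/(2f₁) = 1.3 m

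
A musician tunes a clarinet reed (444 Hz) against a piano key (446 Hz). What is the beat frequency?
2 Hz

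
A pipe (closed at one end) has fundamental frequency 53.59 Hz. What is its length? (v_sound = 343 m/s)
L = v/(4f₁) = 1.6 m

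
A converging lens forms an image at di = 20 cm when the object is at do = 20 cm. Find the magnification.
M = −di/do = -1 (inverted image)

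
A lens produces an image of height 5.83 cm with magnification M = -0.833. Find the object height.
ho = |hi|/|M| = 6.999 cm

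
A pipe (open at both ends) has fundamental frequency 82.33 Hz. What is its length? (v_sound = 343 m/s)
L = v/(2f₁) = 2.083 m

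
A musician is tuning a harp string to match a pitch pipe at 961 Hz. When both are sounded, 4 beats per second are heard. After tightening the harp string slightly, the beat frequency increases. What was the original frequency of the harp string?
965 Hz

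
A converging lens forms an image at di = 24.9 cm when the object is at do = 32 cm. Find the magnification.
M = −di/do = -0.7781 (inverted image)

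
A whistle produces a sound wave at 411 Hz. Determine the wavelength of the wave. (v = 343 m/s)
λ = v/f = 0.8345 m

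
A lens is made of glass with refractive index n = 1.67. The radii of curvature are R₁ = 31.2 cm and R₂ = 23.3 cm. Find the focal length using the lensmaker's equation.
1/f = (n − 1)(1/R₁ − 1/R₂) → f = -137.3 cm (diverging lens)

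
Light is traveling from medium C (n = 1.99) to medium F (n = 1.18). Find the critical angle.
θc = arcsin(n₂/n₁) = 36.37°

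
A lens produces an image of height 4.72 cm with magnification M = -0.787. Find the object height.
ho = |hi|/|M| = 5.997 cm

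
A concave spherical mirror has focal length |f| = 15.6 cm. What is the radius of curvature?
R = 2|f| = 31.2 cm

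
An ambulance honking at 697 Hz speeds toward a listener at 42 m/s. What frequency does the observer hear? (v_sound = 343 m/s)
f_obs = f·v/(v − v_s) = 794.3 Hz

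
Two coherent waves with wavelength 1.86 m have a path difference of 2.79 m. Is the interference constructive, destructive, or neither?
destructive — path difference = 1.5λ, an odd multiple of λ/2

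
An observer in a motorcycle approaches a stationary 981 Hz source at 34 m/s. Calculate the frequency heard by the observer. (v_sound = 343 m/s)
f_obs = f·(v + v_o)/v = 1078 Hz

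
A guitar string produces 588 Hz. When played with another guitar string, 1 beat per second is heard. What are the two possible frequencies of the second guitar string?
f₂ = 588 ± 1 Hz → 589 Hz or 587 Hz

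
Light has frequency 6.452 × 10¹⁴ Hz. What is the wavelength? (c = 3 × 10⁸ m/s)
λ = c/f = 465 nm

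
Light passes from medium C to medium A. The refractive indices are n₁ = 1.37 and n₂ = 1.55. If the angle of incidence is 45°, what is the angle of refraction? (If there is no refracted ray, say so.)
sin θ₂ = (n₁/n₂)·sin θ₁ = 0.625 → θ₂ = 38.68°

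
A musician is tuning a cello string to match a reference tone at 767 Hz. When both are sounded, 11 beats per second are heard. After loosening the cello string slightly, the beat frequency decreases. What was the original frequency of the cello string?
778 Hz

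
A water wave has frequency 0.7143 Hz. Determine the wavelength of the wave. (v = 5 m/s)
λ = v/f = 7 m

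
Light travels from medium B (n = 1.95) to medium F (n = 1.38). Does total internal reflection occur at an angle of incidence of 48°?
θc = arcsin(n₂/n₁) = 45.05°; 48° > θc, so yes — total internal reflection.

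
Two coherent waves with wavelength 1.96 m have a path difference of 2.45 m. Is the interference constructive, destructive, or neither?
neither (partial) — path difference = 1.25λ, neither a whole number of wavelengths nor an odd multiple of λ/2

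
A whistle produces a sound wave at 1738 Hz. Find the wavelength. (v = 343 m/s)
λ = v/f = 0.1974 m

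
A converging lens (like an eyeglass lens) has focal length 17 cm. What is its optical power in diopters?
P = 1/f = 5.882 D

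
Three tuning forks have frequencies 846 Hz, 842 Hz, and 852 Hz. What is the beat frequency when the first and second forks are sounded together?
4 Hz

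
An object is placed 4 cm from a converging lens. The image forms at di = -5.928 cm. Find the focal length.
1/f = 1/do + 1/di → f = 12.3 cm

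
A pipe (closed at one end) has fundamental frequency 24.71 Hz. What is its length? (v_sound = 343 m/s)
L = v/(4f₁) = 3.47 m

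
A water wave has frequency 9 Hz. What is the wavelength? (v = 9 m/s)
λ = v/f = 1 m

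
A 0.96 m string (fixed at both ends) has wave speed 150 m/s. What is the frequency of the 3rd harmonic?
fₙ = nv/(2L) = 234.4 Hz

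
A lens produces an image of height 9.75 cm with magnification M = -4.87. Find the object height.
ho = |hi|/|M| = 2.002 cm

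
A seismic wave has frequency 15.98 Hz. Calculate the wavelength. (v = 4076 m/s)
λ = v/f = 255.1 m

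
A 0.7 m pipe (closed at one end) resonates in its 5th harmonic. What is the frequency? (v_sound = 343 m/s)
fₙ = nv/(4L) = 612.5 Hz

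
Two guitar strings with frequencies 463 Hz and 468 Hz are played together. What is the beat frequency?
5 Hz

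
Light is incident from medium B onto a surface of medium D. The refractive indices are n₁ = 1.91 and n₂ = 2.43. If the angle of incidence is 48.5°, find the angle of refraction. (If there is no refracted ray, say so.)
sin θ₂ = (n₁/n₂)·sin θ₁ = 0.5887 → θ₂ = 36.06°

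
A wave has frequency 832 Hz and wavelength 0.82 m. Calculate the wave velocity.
v = fλ = 682.2 m/s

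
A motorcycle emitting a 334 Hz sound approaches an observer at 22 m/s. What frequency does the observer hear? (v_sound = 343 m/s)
f_obs = f·v/(v − v_s) = 356.9 Hz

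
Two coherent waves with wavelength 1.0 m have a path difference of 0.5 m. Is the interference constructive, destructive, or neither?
destructive — path difference = 0.5λ, an odd multiple of λ/2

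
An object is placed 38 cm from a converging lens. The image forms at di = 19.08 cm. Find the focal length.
1/f = 1/do + 1/di → f = 12.7 cm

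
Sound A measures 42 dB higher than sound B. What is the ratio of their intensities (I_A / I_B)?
I_A/I_B = 10^(Δβ/10) = 15850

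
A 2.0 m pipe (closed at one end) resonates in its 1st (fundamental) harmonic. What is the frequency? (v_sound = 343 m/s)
fₙ = nv/(4L) = 42.88 Hz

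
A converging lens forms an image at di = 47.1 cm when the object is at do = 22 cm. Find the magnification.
M = −di/do = -2.141 (inverted image)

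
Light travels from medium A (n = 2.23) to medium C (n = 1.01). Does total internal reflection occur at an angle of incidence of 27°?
θc = arcsin(n₂/n₁) = 26.93°; 27° > θc, so yes — total internal reflection.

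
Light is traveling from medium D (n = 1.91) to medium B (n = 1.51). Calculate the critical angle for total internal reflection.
θc = arcsin(n₂/n₁) = 52.24°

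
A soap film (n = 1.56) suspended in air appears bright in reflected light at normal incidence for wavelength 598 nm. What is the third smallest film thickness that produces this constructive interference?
2nt = (m − ½)λ with m = 3 → t = (m − ½)λ/(2n) = 479.2 nm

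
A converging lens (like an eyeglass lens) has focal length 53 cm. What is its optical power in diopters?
P = 1/f = 1.887 D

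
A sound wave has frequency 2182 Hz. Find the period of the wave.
T = 1/f = 4.583 × 10⁻⁴ s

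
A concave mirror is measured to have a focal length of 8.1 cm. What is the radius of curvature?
R = 2|f| = 16.2 cm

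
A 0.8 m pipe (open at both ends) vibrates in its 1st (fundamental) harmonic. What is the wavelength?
λₙ = 2L/n = 1.6 m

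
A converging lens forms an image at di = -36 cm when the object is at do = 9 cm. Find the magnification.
M = −di/do = 4 (upright image)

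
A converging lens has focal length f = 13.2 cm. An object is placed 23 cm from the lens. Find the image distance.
1/di = 1/f − 1/do → di = 30.98 cm (real image)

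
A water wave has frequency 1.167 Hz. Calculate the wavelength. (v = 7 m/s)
λ = v/f = 5.998 m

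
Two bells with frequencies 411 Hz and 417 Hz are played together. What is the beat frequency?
6 Hz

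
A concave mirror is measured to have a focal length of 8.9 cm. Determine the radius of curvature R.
R = 2|f| = 17.8 cm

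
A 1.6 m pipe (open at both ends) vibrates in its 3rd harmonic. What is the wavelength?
λₙ = 2L/n = 1.067 m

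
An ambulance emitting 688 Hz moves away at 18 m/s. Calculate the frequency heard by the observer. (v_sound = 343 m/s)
f_obs = f·v/(v + v_s) = 653.7 Hz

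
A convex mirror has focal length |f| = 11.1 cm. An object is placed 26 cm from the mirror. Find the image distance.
f = −11.1 cm (convex); 1/di = 1/f − 1/do → di = -7.779 cm (virtual image, behind mirror)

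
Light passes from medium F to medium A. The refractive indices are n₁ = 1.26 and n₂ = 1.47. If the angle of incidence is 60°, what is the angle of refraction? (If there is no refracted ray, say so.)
sin θ₂ = (n₁/n₂)·sin θ₁ = 0.7423 → θ₂ = 47.93°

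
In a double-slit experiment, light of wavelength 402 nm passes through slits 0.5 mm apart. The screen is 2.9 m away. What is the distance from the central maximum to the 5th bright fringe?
y = mλL/d = 11.66 mm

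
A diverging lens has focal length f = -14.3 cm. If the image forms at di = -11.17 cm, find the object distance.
1/do = 1/f − 1/di → do = 51.03 cm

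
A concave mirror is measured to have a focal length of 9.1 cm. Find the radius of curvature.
R = 2|f| = 18.2 cm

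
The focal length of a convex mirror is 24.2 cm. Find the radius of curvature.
R = 2|f| = 48.4 cm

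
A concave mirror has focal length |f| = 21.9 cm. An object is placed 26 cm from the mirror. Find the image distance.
f = +21.9 cm (concave); 1/di = 1/f − 1/do → di = 138.9 cm (real image, in front of mirror)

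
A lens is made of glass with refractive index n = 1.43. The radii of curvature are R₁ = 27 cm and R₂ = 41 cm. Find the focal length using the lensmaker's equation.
1/f = (n − 1)(1/R₁ − 1/R₂) → f = 183.9 cm (converging lens)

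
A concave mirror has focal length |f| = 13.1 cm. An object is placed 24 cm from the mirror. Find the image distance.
f = +13.1 cm (concave); 1/di = 1/f − 1/do → di = 28.84 cm (real image, in front of mirror)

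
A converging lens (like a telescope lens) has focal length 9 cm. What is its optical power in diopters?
P = 1/f = 11.11 D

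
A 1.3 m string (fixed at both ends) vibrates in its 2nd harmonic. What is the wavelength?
λₙ = 2L/n = 1.3 m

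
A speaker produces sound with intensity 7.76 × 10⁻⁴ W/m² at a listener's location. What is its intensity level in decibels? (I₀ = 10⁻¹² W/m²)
β = 10·log₁₀(I/I₀) = 88.9 dB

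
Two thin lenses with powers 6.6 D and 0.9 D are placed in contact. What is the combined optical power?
P_total = P₁ + P₂ = 7.5 D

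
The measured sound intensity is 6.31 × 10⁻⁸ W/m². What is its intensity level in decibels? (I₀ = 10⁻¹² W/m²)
β = 10·log₁₀(I/I₀) = 48 dB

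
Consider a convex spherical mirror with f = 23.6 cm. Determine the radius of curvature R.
R = 2|f| = 47.2 cm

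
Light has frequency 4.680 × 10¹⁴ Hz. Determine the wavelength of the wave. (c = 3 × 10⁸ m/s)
λ = c/f = 641 nm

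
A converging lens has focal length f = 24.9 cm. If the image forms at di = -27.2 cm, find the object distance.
1/do = 1/f − 1/di → do = 13 cm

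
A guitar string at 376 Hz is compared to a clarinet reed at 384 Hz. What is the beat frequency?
8 Hz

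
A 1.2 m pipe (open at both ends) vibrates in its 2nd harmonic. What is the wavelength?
λₙ = 2L/n = 1.2 m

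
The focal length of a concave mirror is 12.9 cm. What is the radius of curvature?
R = 2|f| = 25.8 cm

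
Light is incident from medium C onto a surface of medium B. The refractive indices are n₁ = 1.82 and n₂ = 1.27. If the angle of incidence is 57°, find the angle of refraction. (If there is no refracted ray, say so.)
sin θ₂ = (n₁/n₂)·sin θ₁ = 1.202 > 1, so there is no refracted ray — the light undergoes total internal reflection.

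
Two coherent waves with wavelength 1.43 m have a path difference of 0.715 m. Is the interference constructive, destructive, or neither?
destructive — path difference = 0.5λ, an odd multiple of λ/2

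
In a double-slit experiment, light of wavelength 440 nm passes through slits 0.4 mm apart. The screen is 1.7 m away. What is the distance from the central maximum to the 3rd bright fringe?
y = mλL/d = 5.61 mm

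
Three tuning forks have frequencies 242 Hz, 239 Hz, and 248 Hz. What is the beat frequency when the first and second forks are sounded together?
3 Hz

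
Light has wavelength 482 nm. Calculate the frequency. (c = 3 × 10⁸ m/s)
f = c/λ = 6.224 × 10¹⁴ Hz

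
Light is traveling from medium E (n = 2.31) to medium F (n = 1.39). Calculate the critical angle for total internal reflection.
θc = arcsin(n₂/n₁) = 36.99°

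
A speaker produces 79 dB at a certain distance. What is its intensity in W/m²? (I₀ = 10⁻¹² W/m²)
I = I₀·10^(β/10) = 7.94 × 10⁻⁵ W/m²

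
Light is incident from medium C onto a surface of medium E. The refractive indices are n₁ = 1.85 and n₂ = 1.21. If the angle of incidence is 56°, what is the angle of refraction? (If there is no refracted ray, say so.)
sin θ₂ = (n₁/n₂)·sin θ₁ = 1.268 > 1, so there is no refracted ray — the light undergoes total internal reflection.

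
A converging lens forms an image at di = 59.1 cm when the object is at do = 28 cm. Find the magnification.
M = −di/do = -2.111 (inverted image)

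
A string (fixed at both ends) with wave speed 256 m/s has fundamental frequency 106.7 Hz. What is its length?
L = v/(2f₁) = 1.2 m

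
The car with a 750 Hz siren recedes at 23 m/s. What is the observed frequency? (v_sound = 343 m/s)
f_obs = f·v/(v + v_s) = 702.9 Hz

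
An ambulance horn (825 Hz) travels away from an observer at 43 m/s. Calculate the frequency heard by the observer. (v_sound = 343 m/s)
f_obs = f·v/(v + v_s) = 733.1 Hz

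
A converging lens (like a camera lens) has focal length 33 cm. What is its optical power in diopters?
P = 1/f = 3.03 D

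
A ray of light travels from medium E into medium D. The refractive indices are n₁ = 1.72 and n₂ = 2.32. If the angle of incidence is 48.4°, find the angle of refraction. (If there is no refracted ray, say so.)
sin θ₂ = (n₁/n₂)·sin θ₁ = 0.5544 → θ₂ = 33.67°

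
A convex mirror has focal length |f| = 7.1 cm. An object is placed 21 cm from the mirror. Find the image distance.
f = −7.1 cm (convex); 1/di = 1/f − 1/do → di = -5.306 cm (virtual image, behind mirror)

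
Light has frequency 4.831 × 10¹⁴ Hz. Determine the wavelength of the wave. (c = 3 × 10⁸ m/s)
λ = c/f = 621 nm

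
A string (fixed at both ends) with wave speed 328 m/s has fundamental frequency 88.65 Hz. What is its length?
L = v/(2f₁) = 1.85 m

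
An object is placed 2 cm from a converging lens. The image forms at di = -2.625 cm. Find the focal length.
1/f = 1/do + 1/di → f = 8.4 cm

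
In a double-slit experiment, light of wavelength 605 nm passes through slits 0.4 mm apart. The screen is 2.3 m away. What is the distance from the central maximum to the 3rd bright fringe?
y = mλL/d = 10.44 mm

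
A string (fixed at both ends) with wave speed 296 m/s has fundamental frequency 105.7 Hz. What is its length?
L = v/(2f₁) = 1.4 m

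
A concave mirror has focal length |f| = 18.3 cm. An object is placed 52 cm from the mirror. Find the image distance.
f = +18.3 cm (concave); 1/di = 1/f − 1/do → di = 28.24 cm (real image, in front of mirror)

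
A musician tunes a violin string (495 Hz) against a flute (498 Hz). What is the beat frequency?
3 Hz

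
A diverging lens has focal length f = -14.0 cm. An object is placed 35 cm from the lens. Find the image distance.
1/di = 1/f − 1/do → di = -10 cm (virtual image)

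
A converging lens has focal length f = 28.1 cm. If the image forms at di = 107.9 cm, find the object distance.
1/do = 1/f − 1/di → do = 37.99 cm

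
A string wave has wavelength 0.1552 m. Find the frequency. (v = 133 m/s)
f = v/λ = 857 Hz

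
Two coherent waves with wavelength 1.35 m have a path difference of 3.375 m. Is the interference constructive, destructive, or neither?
destructive — path difference = 2.5λ, an odd multiple of λ/2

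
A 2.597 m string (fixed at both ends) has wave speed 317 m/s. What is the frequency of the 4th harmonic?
fₙ = nv/(2L) = 244.1 Hz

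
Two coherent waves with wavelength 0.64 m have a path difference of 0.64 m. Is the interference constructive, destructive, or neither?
constructive — path difference = 1λ, a whole number of wavelengths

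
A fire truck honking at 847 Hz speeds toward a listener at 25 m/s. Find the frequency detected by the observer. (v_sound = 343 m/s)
f_obs = f·v/(v − v_s) = 913.6 Hz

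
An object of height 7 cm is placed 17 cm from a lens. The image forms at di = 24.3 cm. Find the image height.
hi = (-di/do) × ho = -10.01 cm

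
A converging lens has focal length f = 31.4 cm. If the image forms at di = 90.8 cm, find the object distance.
1/do = 1/f − 1/di → do = 48 cm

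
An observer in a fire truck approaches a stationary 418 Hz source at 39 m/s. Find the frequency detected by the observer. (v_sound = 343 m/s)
f_obs = f·(v + v_o)/v = 465.5 Hz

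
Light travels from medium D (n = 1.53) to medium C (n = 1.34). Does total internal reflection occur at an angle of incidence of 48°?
θc = arcsin(n₂/n₁) = 61.14°; 48° < θc, so no — the ray refracts.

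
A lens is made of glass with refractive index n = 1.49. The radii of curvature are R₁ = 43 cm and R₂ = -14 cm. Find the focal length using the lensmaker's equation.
1/f = (n − 1)(1/R₁ − 1/R₂) → f = 21.55 cm (converging lens)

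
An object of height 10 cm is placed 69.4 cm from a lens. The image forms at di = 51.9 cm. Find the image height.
hi = (-di/do) × ho = -7.478 cm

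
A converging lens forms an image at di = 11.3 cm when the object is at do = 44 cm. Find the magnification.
M = −di/do = -0.2568 (inverted image)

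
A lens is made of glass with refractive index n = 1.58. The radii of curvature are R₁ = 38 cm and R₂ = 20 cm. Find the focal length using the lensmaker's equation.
1/f = (n − 1)(1/R₁ − 1/R₂) → f = -72.8 cm (diverging lens)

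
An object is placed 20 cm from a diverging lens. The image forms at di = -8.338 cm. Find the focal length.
1/f = 1/do + 1/di → f = -14.3 cm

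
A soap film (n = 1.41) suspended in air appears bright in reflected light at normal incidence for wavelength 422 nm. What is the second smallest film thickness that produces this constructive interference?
2nt = (m − ½)λ with m = 2 → t = (m − ½)λ/(2n) = 224.5 nm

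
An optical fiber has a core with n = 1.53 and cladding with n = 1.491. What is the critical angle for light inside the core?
θc = arcsin(n_cladding/n_core) = 77.04°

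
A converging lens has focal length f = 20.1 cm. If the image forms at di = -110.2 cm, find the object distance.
1/do = 1/f − 1/di → do = 17 cm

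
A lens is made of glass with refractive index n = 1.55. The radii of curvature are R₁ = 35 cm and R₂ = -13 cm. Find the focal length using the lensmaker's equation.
1/f = (n − 1)(1/R₁ − 1/R₂) → f = 17.23 cm (converging lens)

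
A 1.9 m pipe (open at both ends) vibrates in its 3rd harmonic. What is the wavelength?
λₙ = 2L/n = 1.267 m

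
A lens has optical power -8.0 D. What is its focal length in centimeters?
f = 1/P = -12.5 cm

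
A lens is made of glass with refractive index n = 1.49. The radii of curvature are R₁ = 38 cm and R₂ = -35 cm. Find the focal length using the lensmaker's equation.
1/f = (n − 1)(1/R₁ − 1/R₂) → f = 37.18 cm (converging lens)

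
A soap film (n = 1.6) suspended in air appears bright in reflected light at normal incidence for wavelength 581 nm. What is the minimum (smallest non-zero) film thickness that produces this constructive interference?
2nt = (m − ½)λ with m = 1 → t = (m − ½)λ/(2n) = 90.78 nm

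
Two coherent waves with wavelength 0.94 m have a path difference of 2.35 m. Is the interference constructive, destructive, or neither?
destructive — path difference = 2.5λ, an odd multiple of λ/2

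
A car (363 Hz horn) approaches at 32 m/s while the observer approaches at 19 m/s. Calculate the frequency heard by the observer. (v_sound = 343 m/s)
f_obs = f·(v + v_o)/(v − v_s) = 422.5 Hz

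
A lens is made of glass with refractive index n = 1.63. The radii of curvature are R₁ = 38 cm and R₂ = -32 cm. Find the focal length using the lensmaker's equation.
1/f = (n − 1)(1/R₁ − 1/R₂) → f = 27.57 cm (converging lens)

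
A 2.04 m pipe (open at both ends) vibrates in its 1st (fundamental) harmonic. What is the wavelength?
λₙ = 2L/n = 4.08 m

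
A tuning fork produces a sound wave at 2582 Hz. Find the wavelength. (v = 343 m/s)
λ = v/f = 0.1328 m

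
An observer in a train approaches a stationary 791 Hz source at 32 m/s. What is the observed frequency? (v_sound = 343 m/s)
f_obs = f·(v + v_o)/v = 864.8 Hz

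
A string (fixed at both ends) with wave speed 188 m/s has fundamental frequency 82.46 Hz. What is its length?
L = v/(2f₁) = 1.14 m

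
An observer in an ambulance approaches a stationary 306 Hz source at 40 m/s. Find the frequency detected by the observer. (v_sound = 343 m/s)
f_obs = f·(v + v_o)/v = 341.7 Hz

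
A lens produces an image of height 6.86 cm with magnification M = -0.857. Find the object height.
ho = |hi|/|M| = 8.005 cm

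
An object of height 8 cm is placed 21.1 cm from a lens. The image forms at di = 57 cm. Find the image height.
hi = (-di/do) × ho = -21.61 cm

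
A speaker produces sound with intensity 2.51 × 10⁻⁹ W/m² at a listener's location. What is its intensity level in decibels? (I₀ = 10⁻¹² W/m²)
β = 10·log₁₀(I/I₀) = 34 dB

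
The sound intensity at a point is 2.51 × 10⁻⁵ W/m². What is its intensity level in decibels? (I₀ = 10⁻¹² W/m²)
β = 10·log₁₀(I/I₀) = 74 dB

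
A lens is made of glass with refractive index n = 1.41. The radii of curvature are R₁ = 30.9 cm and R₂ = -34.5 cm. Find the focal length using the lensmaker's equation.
1/f = (n − 1)(1/R₁ − 1/R₂) → f = 39.76 cm (converging lens)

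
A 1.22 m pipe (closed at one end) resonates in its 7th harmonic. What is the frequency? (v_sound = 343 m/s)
fₙ = nv/(4L) = 492 Hz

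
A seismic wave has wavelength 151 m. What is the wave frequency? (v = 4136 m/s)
f = v/λ = 27.39 Hz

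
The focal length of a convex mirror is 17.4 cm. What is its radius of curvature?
R = 2|f| = 34.8 cm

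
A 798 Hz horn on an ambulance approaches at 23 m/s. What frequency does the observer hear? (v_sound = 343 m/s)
f_obs = f·v/(v − v_s) = 855.4 Hz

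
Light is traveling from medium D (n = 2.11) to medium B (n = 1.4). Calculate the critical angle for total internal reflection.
θc = arcsin(n₂/n₁) = 41.57°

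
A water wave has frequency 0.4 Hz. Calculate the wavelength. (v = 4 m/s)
λ = v/f = 10 m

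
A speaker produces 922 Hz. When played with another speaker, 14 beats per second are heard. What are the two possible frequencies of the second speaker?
f₂ = 922 ± 14 Hz → 936 Hz or 908 Hz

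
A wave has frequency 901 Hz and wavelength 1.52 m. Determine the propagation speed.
v = fλ = 1370 m/s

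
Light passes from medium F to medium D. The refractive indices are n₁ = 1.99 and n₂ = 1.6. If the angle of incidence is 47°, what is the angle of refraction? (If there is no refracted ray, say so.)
sin θ₂ = (n₁/n₂)·sin θ₁ = 0.9096 → θ₂ = 65.45°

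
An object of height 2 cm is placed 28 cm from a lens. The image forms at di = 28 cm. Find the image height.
hi = (-di/do) × ho = -2 cm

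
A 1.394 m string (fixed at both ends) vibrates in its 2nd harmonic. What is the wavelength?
λₙ = 2L/n = 1.394 m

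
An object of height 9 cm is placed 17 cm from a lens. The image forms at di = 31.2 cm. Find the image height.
hi = (-di/do) × ho = -16.52 cm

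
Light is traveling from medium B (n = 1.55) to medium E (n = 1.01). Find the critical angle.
θc = arcsin(n₂/n₁) = 40.66°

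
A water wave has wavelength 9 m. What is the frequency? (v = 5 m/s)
f = v/λ = 0.5556 Hz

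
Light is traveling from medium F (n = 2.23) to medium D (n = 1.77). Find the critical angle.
θc = arcsin(n₂/n₁) = 52.53°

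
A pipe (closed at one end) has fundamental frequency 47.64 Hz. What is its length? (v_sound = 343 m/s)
L = v/(4f₁) = 1.8 m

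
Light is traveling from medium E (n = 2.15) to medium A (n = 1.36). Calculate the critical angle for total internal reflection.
θc = arcsin(n₂/n₁) = 39.24°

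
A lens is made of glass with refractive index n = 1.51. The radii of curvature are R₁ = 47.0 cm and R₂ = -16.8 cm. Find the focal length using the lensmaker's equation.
1/f = (n − 1)(1/R₁ − 1/R₂) → f = 24.27 cm (converging lens)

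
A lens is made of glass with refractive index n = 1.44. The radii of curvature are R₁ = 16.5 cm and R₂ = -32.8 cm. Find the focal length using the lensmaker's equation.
1/f = (n − 1)(1/R₁ − 1/R₂) → f = 24.95 cm (converging lens)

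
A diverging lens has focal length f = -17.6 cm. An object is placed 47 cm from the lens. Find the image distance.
1/di = 1/f − 1/do → di = -12.8 cm (virtual image)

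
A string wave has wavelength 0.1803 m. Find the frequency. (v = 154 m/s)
f = v/λ = 854.1 Hz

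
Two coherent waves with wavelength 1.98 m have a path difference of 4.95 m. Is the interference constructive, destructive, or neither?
destructive — path difference = 2.5λ, an odd multiple of λ/2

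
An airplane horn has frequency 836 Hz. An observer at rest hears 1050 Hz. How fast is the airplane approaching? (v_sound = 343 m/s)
v_s = v·(1 − f/f_obs) = 69.91 m/s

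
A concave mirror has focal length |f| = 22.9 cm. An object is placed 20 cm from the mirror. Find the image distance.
f = +22.9 cm (concave); 1/di = 1/f − 1/do → di = -157.9 cm (virtual image, behind mirror)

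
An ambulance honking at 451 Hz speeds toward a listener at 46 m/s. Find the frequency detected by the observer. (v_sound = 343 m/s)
f_obs = f·v/(v − v_s) = 520.9 Hz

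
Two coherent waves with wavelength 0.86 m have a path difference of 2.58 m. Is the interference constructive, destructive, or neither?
constructive — path difference = 3λ, a whole number of wavelengths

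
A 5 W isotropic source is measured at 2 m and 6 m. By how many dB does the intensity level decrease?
Δβ = 20·log₁₀(r₂/r₁) = 9.542 dB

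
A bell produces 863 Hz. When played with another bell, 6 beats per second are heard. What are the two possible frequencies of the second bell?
f₂ = 863 ± 6 Hz → 869 Hz or 857 Hz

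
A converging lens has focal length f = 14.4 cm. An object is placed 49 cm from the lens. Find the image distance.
1/di = 1/f − 1/do → di = 20.39 cm (real image)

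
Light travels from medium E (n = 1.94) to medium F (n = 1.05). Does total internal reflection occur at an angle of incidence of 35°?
θc = arcsin(n₂/n₁) = 32.77°; 35° > θc, so yes — total internal reflection.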